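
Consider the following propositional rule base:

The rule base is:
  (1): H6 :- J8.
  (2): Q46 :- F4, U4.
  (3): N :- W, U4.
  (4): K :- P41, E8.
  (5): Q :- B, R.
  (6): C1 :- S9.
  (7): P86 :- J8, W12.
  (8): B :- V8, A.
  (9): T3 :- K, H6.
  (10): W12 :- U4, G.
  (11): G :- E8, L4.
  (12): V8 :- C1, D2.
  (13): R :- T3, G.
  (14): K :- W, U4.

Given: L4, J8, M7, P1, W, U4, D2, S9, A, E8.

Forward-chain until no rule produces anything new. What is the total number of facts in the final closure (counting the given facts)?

22

Round 1 — (1), (3), (6), (11), (14), derive H6, N, C1, G, K.
Round 2 — (9), (10), (12), derive T3, W12, V8.
Round 3 — (7), (8), (13), derive P86, B, R.
Round 4 — (5), derive Q.
Closure: {A, B, C1, D2, E8, G, H6, J8, K, L4, M7, N, P1, P86, Q, R, S9, T3, U4, V8, W, W12} — 22 facts.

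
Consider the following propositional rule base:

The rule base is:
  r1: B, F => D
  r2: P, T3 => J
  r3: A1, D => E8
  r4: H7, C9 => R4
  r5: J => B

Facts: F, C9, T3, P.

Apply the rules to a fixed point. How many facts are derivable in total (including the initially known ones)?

7

[1] r2 [P, T3 => J]. ⇒ new: J.
[2] r5 [J => B]. ⇒ new: B.
[3] r1 [B, F => D]. ⇒ new: D.
Closure: {B, C9, D, F, J, P, T3} — 7 facts.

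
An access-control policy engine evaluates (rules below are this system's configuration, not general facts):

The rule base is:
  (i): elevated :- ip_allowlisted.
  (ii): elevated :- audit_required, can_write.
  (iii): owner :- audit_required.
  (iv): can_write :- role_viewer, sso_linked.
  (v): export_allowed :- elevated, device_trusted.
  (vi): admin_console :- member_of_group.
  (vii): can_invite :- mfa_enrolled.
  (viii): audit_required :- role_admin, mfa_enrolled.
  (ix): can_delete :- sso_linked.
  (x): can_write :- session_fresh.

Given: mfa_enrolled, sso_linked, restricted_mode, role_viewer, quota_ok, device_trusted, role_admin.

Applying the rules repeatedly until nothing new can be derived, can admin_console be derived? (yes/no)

Round 1 — (iv), (vii), (viii), (ix), derive can_write, can_invite, audit_required, can_delete.
Round 2 — (ii), (iii), derive elevated, owner.
Round 3 — (v), derive export_allowed.
Fixed point reached. admin_console is concluded only by (vi); (vi) needs member_of_group (never derived).

no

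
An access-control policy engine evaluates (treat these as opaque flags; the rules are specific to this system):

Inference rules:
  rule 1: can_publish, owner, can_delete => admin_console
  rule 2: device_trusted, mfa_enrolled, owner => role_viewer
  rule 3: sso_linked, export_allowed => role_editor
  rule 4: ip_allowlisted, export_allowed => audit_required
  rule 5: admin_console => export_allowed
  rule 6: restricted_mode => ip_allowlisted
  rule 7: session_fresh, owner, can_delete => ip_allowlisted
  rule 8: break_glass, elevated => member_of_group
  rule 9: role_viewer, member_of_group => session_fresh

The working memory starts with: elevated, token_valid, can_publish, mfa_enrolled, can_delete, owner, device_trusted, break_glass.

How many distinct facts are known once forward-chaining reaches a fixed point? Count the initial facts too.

Round 1 fires rule 1, rule 2, rule 8, giving admin_console, role_viewer, member_of_group.
Round 2 fires rule 5, rule 9, giving export_allowed, session_fresh.
Round 3 fires rule 7, giving ip_allowlisted.
Round 4 fires rule 4, giving audit_required.
Closure: {admin_console, audit_required, break_glass, can_delete, can_publish, device_trusted, elevated, export_allowed, ip_allowlisted, member_of_group, mfa_enrolled, owner, role_viewer, session_fresh, token_valid} — 15 facts.

15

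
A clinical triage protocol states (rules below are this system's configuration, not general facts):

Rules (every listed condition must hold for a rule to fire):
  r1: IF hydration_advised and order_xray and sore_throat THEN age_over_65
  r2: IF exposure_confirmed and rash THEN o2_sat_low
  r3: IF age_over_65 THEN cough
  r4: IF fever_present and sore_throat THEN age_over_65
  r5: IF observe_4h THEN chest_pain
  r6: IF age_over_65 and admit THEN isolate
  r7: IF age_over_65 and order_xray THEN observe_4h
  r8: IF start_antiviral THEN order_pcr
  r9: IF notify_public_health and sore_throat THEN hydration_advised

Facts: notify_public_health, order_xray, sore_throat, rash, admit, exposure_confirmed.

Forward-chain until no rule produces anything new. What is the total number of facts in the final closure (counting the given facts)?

13

Round 1: r2 [IF exposure_confirmed and rash THEN o2_sat_low]; r9 [IF notify_public_health and sore_throat THEN hydration_advised]. Adds o2_sat_low, hydration_advised.
Round 2: r1 [IF hydration_advised and order_xray and sore_throat THEN age_over_65]. Adds age_over_65.
Round 3: r3 [IF age_over_65 THEN cough]; r6 [IF age_over_65 and admit THEN isolate]; r7 [IF age_over_65 and order_xray THEN observe_4h]. Adds cough, isolate, observe_4h.
Round 4: r5 [IF observe_4h THEN chest_pain]. Adds chest_pain.
Closure: {admit, age_over_65, chest_pain, cough, exposure_confirmed, hydration_advised, isolate, notify_public_health, o2_sat_low, observe_4h, order_xray, rash, sore_throat} — 13 facts.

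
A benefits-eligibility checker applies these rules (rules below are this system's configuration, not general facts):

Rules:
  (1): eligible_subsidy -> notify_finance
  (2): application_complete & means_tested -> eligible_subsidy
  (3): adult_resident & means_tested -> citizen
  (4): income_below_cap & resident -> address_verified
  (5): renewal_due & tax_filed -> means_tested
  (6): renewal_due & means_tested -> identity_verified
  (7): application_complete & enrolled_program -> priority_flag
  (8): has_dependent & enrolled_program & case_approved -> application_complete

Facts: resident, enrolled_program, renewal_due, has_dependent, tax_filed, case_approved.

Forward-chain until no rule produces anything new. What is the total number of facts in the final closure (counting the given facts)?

12

Round 1: (5) [renewal_due & tax_filed -> means_tested]; (8) [has_dependent & enrolled_program & case_approved -> application_complete]. New: means_tested, application_complete.
Round 2: (2) [application_complete & means_tested -> eligible_subsidy]; (6) [renewal_due & means_tested -> identity_verified]; (7) [application_complete & enrolled_program -> priority_flag]. New: eligible_subsidy, identity_verified, priority_flag.
Round 3: (1) [eligible_subsidy -> notify_finance]. New: notify_finance.
Closure: {application_complete, case_approved, eligible_subsidy, enrolled_program, has_dependent, identity_verified, means_tested, notify_finance, priority_flag, renewal_due, resident, tax_filed} — 12 facts.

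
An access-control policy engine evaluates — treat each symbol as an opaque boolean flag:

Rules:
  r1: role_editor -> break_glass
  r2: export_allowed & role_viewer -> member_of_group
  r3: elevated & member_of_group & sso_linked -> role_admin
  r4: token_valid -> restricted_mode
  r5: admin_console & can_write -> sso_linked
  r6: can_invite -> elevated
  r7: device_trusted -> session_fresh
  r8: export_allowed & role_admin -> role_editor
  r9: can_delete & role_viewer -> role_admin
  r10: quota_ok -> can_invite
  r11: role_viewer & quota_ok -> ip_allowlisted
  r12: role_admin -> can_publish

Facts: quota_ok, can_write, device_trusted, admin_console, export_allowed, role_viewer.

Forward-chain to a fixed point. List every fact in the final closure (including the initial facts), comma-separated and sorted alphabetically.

Round 1: r2 [export_allowed & role_viewer -> member_of_group]; r5 [admin_console & can_write -> sso_linked]; r7 [device_trusted -> session_fresh]; r10 [quota_ok -> can_invite]; r11 [role_viewer & quota_ok -> ip_allowlisted]. New: member_of_group, sso_linked, session_fresh, can_invite, ip_allowlisted.
Round 2: r6 [can_invite -> elevated]. New: elevated.
Round 3: r3 [elevated & member_of_group & sso_linked -> role_admin]. New: role_admin.
Round 4: r8 [export_allowed & role_admin -> role_editor]; r12 [role_admin -> can_publish]. New: role_editor, can_publish.
Round 5: r1 [role_editor -> break_glass]. New: break_glass.

admin_console, break_glass, can_invite, can_publish, can_write, device_trusted, elevated, export_allowed, ip_allowlisted, member_of_group, quota_ok, role_admin, role_editor, role_viewer, session_fresh, sso_linked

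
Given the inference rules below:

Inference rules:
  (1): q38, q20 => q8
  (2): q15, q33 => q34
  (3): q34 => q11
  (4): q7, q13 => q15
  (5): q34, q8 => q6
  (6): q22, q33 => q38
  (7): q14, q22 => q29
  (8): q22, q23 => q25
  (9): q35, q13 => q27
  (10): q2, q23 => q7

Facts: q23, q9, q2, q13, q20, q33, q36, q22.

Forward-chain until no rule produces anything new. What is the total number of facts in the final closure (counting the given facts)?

16

Round 1: (6) [q22, q33 => q38]; (8) [q22, q23 => q25]; (10) [q2, q23 => q7]. New: q38, q25, q7.
Round 2: (1) [q38, q20 => q8]; (4) [q7, q13 => q15]. New: q8, q15.
Round 3: (2) [q15, q33 => q34]. New: q34.
Round 4: (3) [q34 => q11]; (5) [q34, q8 => q6]. New: q11, q6.
Closure: {q11, q13, q15, q2, q20, q22, q23, q25, q33, q34, q36, q38, q6, q7, q8, q9} — 16 facts.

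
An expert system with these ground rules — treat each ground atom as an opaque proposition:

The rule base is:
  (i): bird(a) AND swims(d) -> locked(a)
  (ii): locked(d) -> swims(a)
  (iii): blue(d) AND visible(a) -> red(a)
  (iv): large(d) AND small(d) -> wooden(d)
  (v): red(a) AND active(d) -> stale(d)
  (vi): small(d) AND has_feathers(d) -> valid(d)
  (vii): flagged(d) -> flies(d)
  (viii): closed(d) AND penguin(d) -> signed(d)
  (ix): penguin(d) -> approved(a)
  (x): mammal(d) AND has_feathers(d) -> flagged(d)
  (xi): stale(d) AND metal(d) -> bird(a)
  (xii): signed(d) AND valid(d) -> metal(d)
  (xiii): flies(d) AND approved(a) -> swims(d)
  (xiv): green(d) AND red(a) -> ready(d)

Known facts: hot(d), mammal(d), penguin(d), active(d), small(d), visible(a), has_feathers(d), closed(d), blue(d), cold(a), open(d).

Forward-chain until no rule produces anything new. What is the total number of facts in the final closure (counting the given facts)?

[1] (iii) [blue(d) AND visible(a) -> red(a)]; (vi) [small(d) AND has_feathers(d) -> valid(d)]; (viii) [closed(d) AND penguin(d) -> signed(d)]; (ix) [penguin(d) -> approved(a)]; (x) [mammal(d) AND has_feathers(d) -> flagged(d)]. ⇒ new: red(a), valid(d), signed(d), approved(a), flagged(d).
[2] (v) [red(a) AND active(d) -> stale(d)]; (vii) [flagged(d) -> flies(d)]; (xii) [signed(d) AND valid(d) -> metal(d)]. ⇒ new: stale(d), flies(d), metal(d).
[3] (xi) [stale(d) AND metal(d) -> bird(a)]; (xiii) [flies(d) AND approved(a) -> swims(d)]. ⇒ new: bird(a), swims(d).
[4] (i) [bird(a) AND swims(d) -> locked(a)]. ⇒ new: locked(a).
Closure: {active(d), approved(a), bird(a), blue(d), closed(d), cold(a), flagged(d), flies(d), has_feathers(d), hot(d), locked(a), mammal(d), metal(d), open(d), penguin(d), red(a), signed(d), small(d), stale(d), swims(d), valid(d), visible(a)} — 22 facts.

22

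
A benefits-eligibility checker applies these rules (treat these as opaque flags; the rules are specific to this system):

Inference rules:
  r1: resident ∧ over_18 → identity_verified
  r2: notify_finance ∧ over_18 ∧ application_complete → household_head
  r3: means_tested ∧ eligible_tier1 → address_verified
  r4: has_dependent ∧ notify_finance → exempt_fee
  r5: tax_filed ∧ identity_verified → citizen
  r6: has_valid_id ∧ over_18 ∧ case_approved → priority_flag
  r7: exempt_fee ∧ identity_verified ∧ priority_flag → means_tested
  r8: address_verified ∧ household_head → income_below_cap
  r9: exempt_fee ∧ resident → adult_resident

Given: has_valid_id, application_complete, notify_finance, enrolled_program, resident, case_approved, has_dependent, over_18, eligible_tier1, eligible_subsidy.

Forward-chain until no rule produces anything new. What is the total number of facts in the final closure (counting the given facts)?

18

Round 1: r1 [resident ∧ over_18 → identity_verified]; r2 [notify_finance ∧ over_18 ∧ application_complete → household_head]; r4 [has_dependent ∧ notify_finance → exempt_fee]; r6 [has_valid_id ∧ over_18 ∧ case_approved → priority_flag]. New: identity_verified, household_head, exempt_fee, priority_flag.
Round 2: r7 [exempt_fee ∧ identity_verified ∧ priority_flag → means_tested]; r9 [exempt_fee ∧ resident → adult_resident]. New: means_tested, adult_resident.
Round 3: r3 [means_tested ∧ eligible_tier1 → address_verified]. New: address_verified.
Round 4: r8 [address_verified ∧ household_head → income_below_cap]. New: income_below_cap.
Closure: {address_verified, adult_resident, application_complete, case_approved, eligible_subsidy, eligible_tier1, enrolled_program, exempt_fee, has_dependent, has_valid_id, household_head, identity_verified, income_below_cap, means_tested, notify_finance, over_18, priority_flag, resident} — 18 facts.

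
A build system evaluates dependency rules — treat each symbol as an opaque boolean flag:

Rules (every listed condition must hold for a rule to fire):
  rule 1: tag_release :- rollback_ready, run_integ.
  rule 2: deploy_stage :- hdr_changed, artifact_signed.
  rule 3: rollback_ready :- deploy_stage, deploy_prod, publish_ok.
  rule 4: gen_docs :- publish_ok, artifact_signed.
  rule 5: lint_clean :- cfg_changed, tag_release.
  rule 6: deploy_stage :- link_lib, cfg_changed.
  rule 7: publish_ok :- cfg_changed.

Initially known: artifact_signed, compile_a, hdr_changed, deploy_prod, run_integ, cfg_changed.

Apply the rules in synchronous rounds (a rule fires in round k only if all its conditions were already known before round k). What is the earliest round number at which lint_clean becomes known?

4

[1] rule 2 [deploy_stage :- hdr_changed, artifact_signed.]; rule 7 [publish_ok :- cfg_changed.]. ⇒ new: deploy_stage, publish_ok.
[2] rule 3 [rollback_ready :- deploy_stage, deploy_prod, publish_ok.]; rule 4 [gen_docs :- publish_ok, artifact_signed.]. ⇒ new: rollback_ready, gen_docs.
[3] rule 1 [tag_release :- rollback_ready, run_integ.]. ⇒ new: tag_release.
[4] rule 5 [lint_clean :- cfg_changed, tag_release.]. ⇒ new: lint_clean.
lint_clean first appears in round 4.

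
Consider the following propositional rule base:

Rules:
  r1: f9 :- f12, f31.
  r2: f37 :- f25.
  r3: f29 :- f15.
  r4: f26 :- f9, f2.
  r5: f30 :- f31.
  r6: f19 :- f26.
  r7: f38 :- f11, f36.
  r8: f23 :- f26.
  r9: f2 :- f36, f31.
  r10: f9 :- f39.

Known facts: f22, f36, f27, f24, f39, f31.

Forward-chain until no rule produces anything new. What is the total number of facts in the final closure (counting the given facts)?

12

Round 1: r5 [f30 :- f31.]; r9 [f2 :- f36, f31.]; r10 [f9 :- f39.]. Adds f30, f2, f9.
Round 2: r4 [f26 :- f9, f2.]. Adds f26.
Round 3: r6 [f19 :- f26.]; r8 [f23 :- f26.]. Adds f19, f23.
Closure: {f19, f2, f22, f23, f24, f26, f27, f30, f31, f36, f39, f9} — 12 facts.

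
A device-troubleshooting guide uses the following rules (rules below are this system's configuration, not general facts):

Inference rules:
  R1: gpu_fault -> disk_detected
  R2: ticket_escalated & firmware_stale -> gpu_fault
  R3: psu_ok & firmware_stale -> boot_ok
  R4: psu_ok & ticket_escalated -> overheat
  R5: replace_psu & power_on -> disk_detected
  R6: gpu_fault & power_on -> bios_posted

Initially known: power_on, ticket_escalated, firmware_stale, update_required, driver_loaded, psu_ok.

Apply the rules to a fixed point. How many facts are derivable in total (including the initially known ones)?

Round 1 — R2, R3, R4, derive gpu_fault, boot_ok, overheat.
Round 2 — R1, R6, derive disk_detected, bios_posted.
Closure: {bios_posted, boot_ok, disk_detected, driver_loaded, firmware_stale, gpu_fault, overheat, power_on, psu_ok, ticket_escalated, update_required} — 11 facts.

11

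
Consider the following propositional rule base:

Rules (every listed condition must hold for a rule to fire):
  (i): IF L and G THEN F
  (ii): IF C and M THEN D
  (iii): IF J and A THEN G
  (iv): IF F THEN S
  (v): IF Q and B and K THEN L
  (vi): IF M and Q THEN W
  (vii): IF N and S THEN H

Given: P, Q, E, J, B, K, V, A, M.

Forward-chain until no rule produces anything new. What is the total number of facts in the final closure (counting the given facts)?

14

[1] (iii) [IF J and A THEN G]; (v) [IF Q and B and K THEN L]; (vi) [IF M and Q THEN W]. ⇒ new: G, L, W.
[2] (i) [IF L and G THEN F]. ⇒ new: F.
[3] (iv) [IF F THEN S]. ⇒ new: S.
Closure: {A, B, E, F, G, J, K, L, M, P, Q, S, V, W} — 14 facts.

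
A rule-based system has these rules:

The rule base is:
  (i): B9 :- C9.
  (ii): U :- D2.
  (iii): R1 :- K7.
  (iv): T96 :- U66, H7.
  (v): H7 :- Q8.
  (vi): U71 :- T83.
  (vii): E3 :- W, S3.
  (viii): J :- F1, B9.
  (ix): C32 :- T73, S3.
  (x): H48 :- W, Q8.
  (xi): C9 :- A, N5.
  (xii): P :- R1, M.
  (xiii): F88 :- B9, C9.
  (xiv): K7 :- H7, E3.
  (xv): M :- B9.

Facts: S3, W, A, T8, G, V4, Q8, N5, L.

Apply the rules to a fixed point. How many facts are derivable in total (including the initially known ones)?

Round 1 — (v), (vii), (x), (xi), derive H7, E3, H48, C9.
Round 2 — (i), (xiv), derive B9, K7.
Round 3 — (iii), (xiii), (xv), derive R1, F88, M.
Round 4 — (xii), derive P.
Closure: {A, B9, C9, E3, F88, G, H48, H7, K7, L, M, N5, P, Q8, R1, S3, T8, V4, W} — 19 facts.

19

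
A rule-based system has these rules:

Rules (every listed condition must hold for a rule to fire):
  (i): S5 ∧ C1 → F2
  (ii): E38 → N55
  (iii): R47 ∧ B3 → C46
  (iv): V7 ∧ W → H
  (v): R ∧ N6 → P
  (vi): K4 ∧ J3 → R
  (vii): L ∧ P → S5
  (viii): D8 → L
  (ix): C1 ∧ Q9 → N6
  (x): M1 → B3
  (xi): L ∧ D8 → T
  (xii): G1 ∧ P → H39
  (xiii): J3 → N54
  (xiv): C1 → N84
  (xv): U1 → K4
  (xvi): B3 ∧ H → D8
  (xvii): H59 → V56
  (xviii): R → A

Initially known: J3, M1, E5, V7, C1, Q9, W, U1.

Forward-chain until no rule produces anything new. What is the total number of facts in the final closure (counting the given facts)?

22

Round 1 fires (iv), (ix), (x), (xiii), (xiv), (xv), giving H, N6, B3, N54, N84, K4.
Round 2 fires (vi), (xvi), giving R, D8.
Round 3 fires (v), (viii), (xviii), giving P, L, A.
Round 4 fires (vii), (xi), giving S5, T.
Round 5 fires (i), giving F2.
Closure: {A, B3, C1, D8, E5, F2, H, J3, K4, L, M1, N54, N6, N84, P, Q9, R, S5, T, U1, V7, W} — 22 facts.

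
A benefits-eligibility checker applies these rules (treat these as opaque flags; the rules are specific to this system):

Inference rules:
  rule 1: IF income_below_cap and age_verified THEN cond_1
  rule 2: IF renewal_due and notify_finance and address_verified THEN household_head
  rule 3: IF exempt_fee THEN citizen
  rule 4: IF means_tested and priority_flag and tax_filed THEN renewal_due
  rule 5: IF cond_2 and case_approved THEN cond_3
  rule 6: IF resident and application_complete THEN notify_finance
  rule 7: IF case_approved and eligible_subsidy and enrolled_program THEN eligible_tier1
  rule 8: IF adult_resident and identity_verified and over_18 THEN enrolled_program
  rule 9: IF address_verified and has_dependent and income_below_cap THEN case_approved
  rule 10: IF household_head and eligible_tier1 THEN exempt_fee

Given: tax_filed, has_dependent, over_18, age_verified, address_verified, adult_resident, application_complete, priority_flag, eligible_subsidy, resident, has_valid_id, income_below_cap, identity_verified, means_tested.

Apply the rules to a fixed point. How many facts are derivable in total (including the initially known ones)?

Round 1 — rule 1, rule 4, rule 6, rule 8, rule 9, derive cond_1, renewal_due, notify_finance, enrolled_program, case_approved.
Round 2 — rule 2, rule 7, derive household_head, eligible_tier1.
Round 3 — rule 10, derive exempt_fee.
Round 4 — rule 3, derive citizen.
Closure: {address_verified, adult_resident, age_verified, application_complete, case_approved, citizen, cond_1, eligible_subsidy, eligible_tier1, enrolled_program, exempt_fee, has_dependent, has_valid_id, household_head, identity_verified, income_below_cap, means_tested, notify_finance, over_18, priority_flag, renewal_due, resident, tax_filed} — 23 facts.

23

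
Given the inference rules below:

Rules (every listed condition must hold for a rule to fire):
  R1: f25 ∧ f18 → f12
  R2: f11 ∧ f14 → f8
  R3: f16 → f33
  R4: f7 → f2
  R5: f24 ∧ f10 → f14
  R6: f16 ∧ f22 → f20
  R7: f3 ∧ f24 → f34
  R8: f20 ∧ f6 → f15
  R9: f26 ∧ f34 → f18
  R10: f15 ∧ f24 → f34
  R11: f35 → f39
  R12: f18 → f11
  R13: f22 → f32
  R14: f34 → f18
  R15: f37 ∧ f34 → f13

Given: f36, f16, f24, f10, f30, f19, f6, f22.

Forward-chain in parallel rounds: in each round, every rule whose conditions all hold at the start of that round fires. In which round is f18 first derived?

4

Round 1: R3 [f16 → f33]; R5 [f24 ∧ f10 → f14]; R6 [f16 ∧ f22 → f20]; R13 [f22 → f32]. Adds f33, f14, f20, f32.
Round 2: R8 [f20 ∧ f6 → f15]. Adds f15.
Round 3: R10 [f15 ∧ f24 → f34]. Adds f34.
Round 4: R14 [f34 → f18]. Adds f18.
f18 first appears in round 4.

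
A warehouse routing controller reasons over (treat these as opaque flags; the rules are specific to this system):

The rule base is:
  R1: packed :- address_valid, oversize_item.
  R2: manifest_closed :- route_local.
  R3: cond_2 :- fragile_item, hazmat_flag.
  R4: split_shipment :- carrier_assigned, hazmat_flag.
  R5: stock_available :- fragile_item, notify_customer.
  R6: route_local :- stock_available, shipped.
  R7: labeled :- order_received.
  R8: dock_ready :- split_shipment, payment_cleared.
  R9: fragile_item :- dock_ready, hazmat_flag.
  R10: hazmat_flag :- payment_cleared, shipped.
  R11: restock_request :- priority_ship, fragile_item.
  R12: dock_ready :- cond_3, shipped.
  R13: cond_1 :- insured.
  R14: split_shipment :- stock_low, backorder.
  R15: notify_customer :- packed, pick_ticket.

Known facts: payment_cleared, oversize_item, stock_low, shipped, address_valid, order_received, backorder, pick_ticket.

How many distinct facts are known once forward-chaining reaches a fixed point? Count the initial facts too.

[1] R1 [packed :- address_valid, oversize_item.]; R7 [labeled :- order_received.]; R10 [hazmat_flag :- payment_cleared, shipped.]; R14 [split_shipment :- stock_low, backorder.]. ⇒ new: packed, labeled, hazmat_flag, split_shipment.
[2] R8 [dock_ready :- split_shipment, payment_cleared.]; R15 [notify_customer :- packed, pick_ticket.]. ⇒ new: dock_ready, notify_customer.
[3] R9 [fragile_item :- dock_ready, hazmat_flag.]. ⇒ new: fragile_item.
[4] R3 [cond_2 :- fragile_item, hazmat_flag.]; R5 [stock_available :- fragile_item, notify_customer.]. ⇒ new: cond_2, stock_available.
[5] R6 [route_local :- stock_available, shipped.]. ⇒ new: route_local.
[6] R2 [manifest_closed :- route_local.]. ⇒ new: manifest_closed.
Closure: {address_valid, backorder, cond_2, dock_ready, fragile_item, hazmat_flag, labeled, manifest_closed, notify_customer, order_received, oversize_item, packed, payment_cleared, pick_ticket, route_local, shipped, split_shipment, stock_available, stock_low} — 19 facts.

19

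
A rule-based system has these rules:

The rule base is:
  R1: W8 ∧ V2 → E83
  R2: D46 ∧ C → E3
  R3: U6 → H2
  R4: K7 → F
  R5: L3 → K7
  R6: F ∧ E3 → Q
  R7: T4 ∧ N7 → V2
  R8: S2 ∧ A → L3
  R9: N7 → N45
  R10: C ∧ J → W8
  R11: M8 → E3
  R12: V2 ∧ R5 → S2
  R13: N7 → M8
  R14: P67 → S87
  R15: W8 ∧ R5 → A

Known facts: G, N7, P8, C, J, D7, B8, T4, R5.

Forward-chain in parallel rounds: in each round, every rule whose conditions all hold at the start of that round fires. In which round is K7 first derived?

Round 1 fires R7, R9, R10, R13, giving V2, N45, W8, M8.
Round 2 fires R1, R11, R12, R15, giving E83, E3, S2, A.
Round 3 fires R8, giving L3.
Round 4 fires R5, giving K7.
K7 first appears in round 4.

4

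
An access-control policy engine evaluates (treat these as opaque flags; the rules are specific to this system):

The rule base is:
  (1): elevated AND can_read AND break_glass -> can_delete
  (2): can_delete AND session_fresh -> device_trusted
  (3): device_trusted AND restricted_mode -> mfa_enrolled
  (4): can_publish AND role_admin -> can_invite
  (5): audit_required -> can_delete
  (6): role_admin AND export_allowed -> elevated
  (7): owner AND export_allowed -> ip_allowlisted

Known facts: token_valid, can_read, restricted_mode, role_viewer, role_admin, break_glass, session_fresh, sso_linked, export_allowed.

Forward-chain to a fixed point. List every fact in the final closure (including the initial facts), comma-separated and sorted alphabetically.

Round 1: (6) [role_admin AND export_allowed -> elevated]. New: elevated.
Round 2: (1) [elevated AND can_read AND break_glass -> can_delete]. New: can_delete.
Round 3: (2) [can_delete AND session_fresh -> device_trusted]. New: device_trusted.
Round 4: (3) [device_trusted AND restricted_mode -> mfa_enrolled]. New: mfa_enrolled.

break_glass, can_delete, can_read, device_trusted, elevated, export_allowed, mfa_enrolled, restricted_mode, role_admin, role_viewer, session_fresh, sso_linked, token_valid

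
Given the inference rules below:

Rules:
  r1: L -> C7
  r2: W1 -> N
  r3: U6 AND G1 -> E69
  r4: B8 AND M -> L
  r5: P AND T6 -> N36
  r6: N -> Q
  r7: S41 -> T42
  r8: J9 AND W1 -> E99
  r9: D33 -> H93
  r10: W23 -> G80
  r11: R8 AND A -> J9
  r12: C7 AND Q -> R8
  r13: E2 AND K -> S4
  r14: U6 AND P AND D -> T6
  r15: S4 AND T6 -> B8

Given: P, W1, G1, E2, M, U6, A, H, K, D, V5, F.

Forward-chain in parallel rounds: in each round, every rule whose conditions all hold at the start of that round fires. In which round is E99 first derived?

Round 1: r2 [W1 -> N]; r3 [U6 AND G1 -> E69]; r13 [E2 AND K -> S4]; r14 [U6 AND P AND D -> T6]. Adds N, E69, S4, T6.
Round 2: r5 [P AND T6 -> N36]; r6 [N -> Q]; r15 [S4 AND T6 -> B8]. Adds N36, Q, B8.
Round 3: r4 [B8 AND M -> L]. Adds L.
Round 4: r1 [L -> C7]. Adds C7.
Round 5: r12 [C7 AND Q -> R8]. Adds R8.
Round 6: r11 [R8 AND A -> J9]. Adds J9.
Round 7: r8 [J9 AND W1 -> E99]. Adds E99.
E99 first appears in round 7.

7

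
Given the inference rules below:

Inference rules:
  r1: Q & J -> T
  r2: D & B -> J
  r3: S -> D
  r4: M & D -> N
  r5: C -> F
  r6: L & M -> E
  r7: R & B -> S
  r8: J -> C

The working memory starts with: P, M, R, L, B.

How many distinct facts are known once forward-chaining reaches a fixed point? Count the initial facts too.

12

Round 1: r6 [L & M -> E]; r7 [R & B -> S]. New: E, S.
Round 2: r3 [S -> D]. New: D.
Round 3: r2 [D & B -> J]; r4 [M & D -> N]. New: J, N.
Round 4: r8 [J -> C]. New: C.
Round 5: r5 [C -> F]. New: F.
Closure: {B, C, D, E, F, J, L, M, N, P, R, S} — 12 facts.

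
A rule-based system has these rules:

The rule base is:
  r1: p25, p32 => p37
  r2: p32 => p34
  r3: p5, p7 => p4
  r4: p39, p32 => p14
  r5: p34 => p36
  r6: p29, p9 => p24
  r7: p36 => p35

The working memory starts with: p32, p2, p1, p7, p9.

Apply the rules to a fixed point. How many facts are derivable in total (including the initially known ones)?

Round 1: r2 [p32 => p34]. Adds p34.
Round 2: r5 [p34 => p36]. Adds p36.
Round 3: r7 [p36 => p35]. Adds p35.
Closure: {p1, p2, p32, p34, p35, p36, p7, p9} — 8 facts.

8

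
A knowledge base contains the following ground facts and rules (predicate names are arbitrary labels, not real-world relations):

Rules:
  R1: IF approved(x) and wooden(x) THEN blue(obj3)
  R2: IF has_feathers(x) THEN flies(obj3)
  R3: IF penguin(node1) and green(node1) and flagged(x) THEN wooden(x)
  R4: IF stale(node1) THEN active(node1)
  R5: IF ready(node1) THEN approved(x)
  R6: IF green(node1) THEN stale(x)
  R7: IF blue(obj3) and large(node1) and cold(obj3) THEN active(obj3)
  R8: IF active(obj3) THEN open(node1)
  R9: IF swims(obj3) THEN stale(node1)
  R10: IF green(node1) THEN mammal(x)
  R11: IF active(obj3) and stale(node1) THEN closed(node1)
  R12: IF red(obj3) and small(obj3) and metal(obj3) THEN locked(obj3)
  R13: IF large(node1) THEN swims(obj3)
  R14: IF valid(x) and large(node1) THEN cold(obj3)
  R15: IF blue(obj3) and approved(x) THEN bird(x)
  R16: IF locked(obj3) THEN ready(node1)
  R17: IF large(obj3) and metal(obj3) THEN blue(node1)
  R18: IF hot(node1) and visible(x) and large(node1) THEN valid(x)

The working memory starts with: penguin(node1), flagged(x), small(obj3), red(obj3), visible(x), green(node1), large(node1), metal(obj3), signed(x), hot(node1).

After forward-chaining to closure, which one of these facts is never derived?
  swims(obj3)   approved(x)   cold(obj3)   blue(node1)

Round 1 — R3, R6, R10, R12, R13, R18, derive wooden(x), stale(x), mammal(x), locked(obj3), swims(obj3), valid(x).
Round 2 — R9, R14, R16, derive stale(node1), cold(obj3), ready(node1).
Round 3 — R4, R5, derive active(node1), approved(x).
Round 4 — R1, derive blue(obj3).
Round 5 — R7, R15, derive active(obj3), bird(x).
Round 6 — R8, R11, derive open(node1), closed(node1).
Derived: swims(obj3) (round 1), cold(obj3) (round 2), approved(x) (round 3). blue(node1) never appears in any round.

blue(node1)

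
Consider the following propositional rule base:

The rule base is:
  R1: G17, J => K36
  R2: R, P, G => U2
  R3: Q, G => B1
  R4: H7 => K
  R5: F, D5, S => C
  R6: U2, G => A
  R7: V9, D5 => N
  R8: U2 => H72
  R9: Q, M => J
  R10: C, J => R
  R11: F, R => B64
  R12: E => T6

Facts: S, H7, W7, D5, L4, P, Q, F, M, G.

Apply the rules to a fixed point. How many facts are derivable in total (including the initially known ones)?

19

Round 1: R3 [Q, G => B1]; R4 [H7 => K]; R5 [F, D5, S => C]; R9 [Q, M => J]. New: B1, K, C, J.
Round 2: R10 [C, J => R]. New: R.
Round 3: R2 [R, P, G => U2]; R11 [F, R => B64]. New: U2, B64.
Round 4: R6 [U2, G => A]; R8 [U2 => H72]. New: A, H72.
Closure: {A, B1, B64, C, D5, F, G, H7, H72, J, K, L4, M, P, Q, R, S, U2, W7} — 19 facts.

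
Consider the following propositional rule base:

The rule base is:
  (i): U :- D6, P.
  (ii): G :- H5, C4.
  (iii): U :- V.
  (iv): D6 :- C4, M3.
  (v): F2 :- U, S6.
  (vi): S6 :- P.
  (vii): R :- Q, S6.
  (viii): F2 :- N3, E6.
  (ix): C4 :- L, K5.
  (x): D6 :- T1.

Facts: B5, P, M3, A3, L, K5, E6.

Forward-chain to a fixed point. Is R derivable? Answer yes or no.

no

Round 1: (vi) [S6 :- P.]; (ix) [C4 :- L, K5.]. New: S6, C4.
Round 2: (iv) [D6 :- C4, M3.]. New: D6.
Round 3: (i) [U :- D6, P.]. New: U.
Round 4: (v) [F2 :- U, S6.]. New: F2.
Fixed point reached. R is concluded only by (vii); (vii) needs Q (never derived).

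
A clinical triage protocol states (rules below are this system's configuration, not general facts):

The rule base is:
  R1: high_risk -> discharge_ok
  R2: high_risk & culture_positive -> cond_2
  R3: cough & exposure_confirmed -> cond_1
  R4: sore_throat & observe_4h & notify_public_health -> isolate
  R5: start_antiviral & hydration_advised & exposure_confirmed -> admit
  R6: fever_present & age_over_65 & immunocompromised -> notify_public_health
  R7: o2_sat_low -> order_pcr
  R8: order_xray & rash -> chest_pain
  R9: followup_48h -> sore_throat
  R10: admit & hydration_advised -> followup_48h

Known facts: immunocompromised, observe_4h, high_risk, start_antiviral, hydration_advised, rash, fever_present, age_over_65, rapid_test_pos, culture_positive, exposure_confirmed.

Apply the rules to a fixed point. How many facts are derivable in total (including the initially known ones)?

18

Round 1 fires R1, R2, R5, R6, giving discharge_ok, cond_2, admit, notify_public_health.
Round 2 fires R10, giving followup_48h.
Round 3 fires R9, giving sore_throat.
Round 4 fires R4, giving isolate.
Closure: {admit, age_over_65, cond_2, culture_positive, discharge_ok, exposure_confirmed, fever_present, followup_48h, high_risk, hydration_advised, immunocompromised, isolate, notify_public_health, observe_4h, rapid_test_pos, rash, sore_throat, start_antiviral} — 18 facts.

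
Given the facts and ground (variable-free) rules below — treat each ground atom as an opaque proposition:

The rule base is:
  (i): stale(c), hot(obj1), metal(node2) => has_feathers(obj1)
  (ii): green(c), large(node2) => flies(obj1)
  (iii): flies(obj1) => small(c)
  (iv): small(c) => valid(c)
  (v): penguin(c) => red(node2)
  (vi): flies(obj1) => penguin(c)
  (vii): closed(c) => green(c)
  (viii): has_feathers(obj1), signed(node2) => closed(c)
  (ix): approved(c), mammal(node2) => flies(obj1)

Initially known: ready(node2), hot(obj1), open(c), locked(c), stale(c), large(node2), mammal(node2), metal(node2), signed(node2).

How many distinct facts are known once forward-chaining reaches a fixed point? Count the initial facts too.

17

Round 1 — (i), derive has_feathers(obj1).
Round 2 — (viii), derive closed(c).
Round 3 — (vii), derive green(c).
Round 4 — (ii), derive flies(obj1).
Round 5 — (iii), (vi), derive small(c), penguin(c).
Round 6 — (iv), (v), derive valid(c), red(node2).
Closure: {closed(c), flies(obj1), green(c), has_feathers(obj1), hot(obj1), large(node2), locked(c), mammal(node2), metal(node2), open(c), penguin(c), ready(node2), red(node2), signed(node2), small(c), stale(c), valid(c)} — 17 facts.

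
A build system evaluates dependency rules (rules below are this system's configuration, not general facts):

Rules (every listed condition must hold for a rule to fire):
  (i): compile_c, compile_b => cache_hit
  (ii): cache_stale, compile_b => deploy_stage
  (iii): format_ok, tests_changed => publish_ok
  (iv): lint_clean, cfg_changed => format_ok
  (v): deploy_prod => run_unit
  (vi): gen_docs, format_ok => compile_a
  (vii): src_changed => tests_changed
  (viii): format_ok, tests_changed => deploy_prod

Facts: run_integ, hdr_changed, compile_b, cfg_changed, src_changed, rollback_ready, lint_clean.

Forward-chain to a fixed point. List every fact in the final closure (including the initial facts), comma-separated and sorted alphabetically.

[1] (iv) [lint_clean, cfg_changed => format_ok]; (vii) [src_changed => tests_changed]. ⇒ new: format_ok, tests_changed.
[2] (iii) [format_ok, tests_changed => publish_ok]; (viii) [format_ok, tests_changed => deploy_prod]. ⇒ new: publish_ok, deploy_prod.
[3] (v) [deploy_prod => run_unit]. ⇒ new: run_unit.

cfg_changed, compile_b, deploy_prod, format_ok, hdr_changed, lint_clean, publish_ok, rollback_ready, run_integ, run_unit, src_changed, tests_changed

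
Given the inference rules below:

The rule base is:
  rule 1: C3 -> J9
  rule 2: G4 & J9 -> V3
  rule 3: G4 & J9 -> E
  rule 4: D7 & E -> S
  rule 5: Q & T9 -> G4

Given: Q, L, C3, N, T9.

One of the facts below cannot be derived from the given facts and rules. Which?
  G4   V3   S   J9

S

Round 1: rule 1 [C3 -> J9]; rule 5 [Q & T9 -> G4]. Adds J9, G4.
Round 2: rule 2 [G4 & J9 -> V3]; rule 3 [G4 & J9 -> E]. Adds V3, E.
Derived: V3 (round 2), G4 (round 1), J9 (round 1). S never appears in any round.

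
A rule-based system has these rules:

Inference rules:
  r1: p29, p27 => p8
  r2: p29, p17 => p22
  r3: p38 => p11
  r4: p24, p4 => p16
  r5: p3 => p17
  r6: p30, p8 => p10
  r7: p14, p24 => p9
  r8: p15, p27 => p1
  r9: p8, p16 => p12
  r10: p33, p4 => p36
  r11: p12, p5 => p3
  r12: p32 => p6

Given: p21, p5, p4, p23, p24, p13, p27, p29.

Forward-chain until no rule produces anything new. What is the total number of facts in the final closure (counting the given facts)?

14

Round 1: r1 [p29, p27 => p8]; r4 [p24, p4 => p16]. Adds p8, p16.
Round 2: r9 [p8, p16 => p12]. Adds p12.
Round 3: r11 [p12, p5 => p3]. Adds p3.
Round 4: r5 [p3 => p17]. Adds p17.
Round 5: r2 [p29, p17 => p22]. Adds p22.
Closure: {p12, p13, p16, p17, p21, p22, p23, p24, p27, p29, p3, p4, p5, p8} — 14 facts.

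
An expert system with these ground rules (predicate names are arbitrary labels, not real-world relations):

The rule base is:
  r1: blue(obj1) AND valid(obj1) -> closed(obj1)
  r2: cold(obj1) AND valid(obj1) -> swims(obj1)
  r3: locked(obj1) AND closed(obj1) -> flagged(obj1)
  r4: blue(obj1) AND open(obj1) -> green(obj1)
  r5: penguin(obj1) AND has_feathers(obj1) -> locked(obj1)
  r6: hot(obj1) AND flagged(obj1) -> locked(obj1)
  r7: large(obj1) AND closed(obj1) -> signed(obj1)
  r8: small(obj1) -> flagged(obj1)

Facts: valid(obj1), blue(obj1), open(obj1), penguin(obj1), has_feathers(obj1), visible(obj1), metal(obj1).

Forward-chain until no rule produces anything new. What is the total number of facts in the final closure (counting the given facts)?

Round 1: r1 [blue(obj1) AND valid(obj1) -> closed(obj1)]; r4 [blue(obj1) AND open(obj1) -> green(obj1)]; r5 [penguin(obj1) AND has_feathers(obj1) -> locked(obj1)]. Adds closed(obj1), green(obj1), locked(obj1).
Round 2: r3 [locked(obj1) AND closed(obj1) -> flagged(obj1)]. Adds flagged(obj1).
Closure: {blue(obj1), closed(obj1), flagged(obj1), green(obj1), has_feathers(obj1), locked(obj1), metal(obj1), open(obj1), penguin(obj1), valid(obj1), visible(obj1)} — 11 facts.

11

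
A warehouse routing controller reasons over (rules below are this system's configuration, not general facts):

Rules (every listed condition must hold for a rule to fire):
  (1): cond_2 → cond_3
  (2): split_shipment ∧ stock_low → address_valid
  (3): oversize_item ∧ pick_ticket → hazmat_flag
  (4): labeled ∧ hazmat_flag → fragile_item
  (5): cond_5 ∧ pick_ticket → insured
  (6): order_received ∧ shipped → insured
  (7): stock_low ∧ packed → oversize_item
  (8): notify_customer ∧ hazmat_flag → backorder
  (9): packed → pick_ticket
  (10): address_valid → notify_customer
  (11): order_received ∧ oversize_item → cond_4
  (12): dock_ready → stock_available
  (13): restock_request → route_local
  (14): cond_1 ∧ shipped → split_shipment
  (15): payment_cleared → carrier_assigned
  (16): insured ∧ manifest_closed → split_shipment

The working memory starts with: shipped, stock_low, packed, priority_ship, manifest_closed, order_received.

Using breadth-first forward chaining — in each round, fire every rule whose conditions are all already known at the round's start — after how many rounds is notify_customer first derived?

4

Round 1 fires (6), (7), (9), giving insured, oversize_item, pick_ticket.
Round 2 fires (3), (11), (16), giving hazmat_flag, cond_4, split_shipment.
Round 3 fires (2), giving address_valid.
Round 4 fires (10), giving notify_customer.
notify_customer first appears in round 4.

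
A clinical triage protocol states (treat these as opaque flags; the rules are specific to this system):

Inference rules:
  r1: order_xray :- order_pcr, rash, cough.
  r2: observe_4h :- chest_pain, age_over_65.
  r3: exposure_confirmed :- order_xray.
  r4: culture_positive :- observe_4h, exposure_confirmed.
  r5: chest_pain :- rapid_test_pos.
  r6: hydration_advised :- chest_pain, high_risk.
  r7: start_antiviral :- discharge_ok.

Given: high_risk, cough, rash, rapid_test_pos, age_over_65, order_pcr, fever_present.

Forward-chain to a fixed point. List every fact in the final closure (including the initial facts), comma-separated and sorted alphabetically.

age_over_65, chest_pain, cough, culture_positive, exposure_confirmed, fever_present, high_risk, hydration_advised, observe_4h, order_pcr, order_xray, rapid_test_pos, rash

Round 1 fires r1, r5, giving order_xray, chest_pain.
Round 2 fires r2, r3, r6, giving observe_4h, exposure_confirmed, hydration_advised.
Round 3 fires r4, giving culture_positive.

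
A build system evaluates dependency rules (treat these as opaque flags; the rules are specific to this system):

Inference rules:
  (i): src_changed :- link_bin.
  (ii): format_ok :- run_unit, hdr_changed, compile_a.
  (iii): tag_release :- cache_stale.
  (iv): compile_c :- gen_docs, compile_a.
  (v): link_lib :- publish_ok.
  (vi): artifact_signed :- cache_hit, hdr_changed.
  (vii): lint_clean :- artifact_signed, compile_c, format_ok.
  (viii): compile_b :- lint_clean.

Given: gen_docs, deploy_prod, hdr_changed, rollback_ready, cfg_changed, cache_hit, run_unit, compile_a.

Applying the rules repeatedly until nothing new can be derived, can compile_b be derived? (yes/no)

yes

[1] (ii) [format_ok :- run_unit, hdr_changed, compile_a.]; (iv) [compile_c :- gen_docs, compile_a.]; (vi) [artifact_signed :- cache_hit, hdr_changed.]. ⇒ new: format_ok, compile_c, artifact_signed.
[2] (vii) [lint_clean :- artifact_signed, compile_c, format_ok.]. ⇒ new: lint_clean.
[3] (viii) [compile_b :- lint_clean.]. ⇒ new: compile_b.
compile_b appears in round 3, so it is derivable.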